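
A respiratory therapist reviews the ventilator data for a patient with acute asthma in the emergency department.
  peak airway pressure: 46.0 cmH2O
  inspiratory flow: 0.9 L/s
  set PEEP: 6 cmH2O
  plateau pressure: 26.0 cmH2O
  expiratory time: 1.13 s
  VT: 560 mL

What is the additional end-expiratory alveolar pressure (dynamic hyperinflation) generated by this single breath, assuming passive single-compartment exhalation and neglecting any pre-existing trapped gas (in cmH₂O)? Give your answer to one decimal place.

3.3

R = (PIP − Pplat)/V̇ = (46.0 − 26.0) / 0.9 = 20.0/0.9 = 22.222 cmH2O·s/L.
C = Vt/(Pplat − PEEP) = 560.0 / (26.0 − 6) = 560.0/20.0 = 28.0 mL/cmH2O.
τ = R × C = 22.222 × 0.028 L/cmH2O = 0.6222 s.
Fraction remaining = e^(−Te/τ) = e^(−1.13/0.6222) = 0.1627; trapped volume = 560.0 × 0.1627 = 91.112 mL.
Additional alveolar pressure from trapping ≈ V_trapped / C = 91.112 / 28.0 = 3.254 cmH2O.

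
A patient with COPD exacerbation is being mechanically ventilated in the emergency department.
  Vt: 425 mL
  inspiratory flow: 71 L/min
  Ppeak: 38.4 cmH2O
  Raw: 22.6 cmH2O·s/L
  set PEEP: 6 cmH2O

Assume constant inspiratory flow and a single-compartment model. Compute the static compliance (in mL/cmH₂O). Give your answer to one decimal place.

75.1

Flow: 71 L/min ÷ 60 = 1.1833 L/s.
Equation of motion (constant flow): PIP = Vt/C + R·V̇ + PEEP.
Vt/C = PIP − R·V̇ − PEEP = 38.4 − 22.6×1.1833 − 6 = 38.4 − 26.743 − 6 = 5.657 cmH2O.
C = Vt / 5.657 = 425 / 5.657 = 75.128 mL/cmH2O.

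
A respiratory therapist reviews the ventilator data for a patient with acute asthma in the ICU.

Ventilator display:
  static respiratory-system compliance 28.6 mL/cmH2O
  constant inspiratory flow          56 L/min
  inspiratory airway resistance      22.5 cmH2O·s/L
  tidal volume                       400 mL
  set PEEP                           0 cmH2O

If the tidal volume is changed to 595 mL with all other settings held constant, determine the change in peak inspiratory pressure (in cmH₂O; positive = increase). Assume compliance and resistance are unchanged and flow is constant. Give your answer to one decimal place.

6.8

PIP = Vt/C + R·V̇ + PEEP (constant-flow equation of motion).
Only the elastic term changes: ΔPIP = ΔVt / C = (595 − 400) / 28.6 = 6.818 cmH2O.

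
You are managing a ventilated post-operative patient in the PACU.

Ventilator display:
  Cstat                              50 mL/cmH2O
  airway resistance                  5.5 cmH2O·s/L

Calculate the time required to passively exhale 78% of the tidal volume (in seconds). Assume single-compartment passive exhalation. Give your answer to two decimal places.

τ = R × C = 5.5 × 50 mL/cmH2O = 5.5 × 0.050 L/cmH2O = 0.275 s.
Exhaled fraction f = 1 − e^(−t/τ) → t = −τ·ln(1 − f) = −0.275·ln(0.22) = 0.4164 s.

0.42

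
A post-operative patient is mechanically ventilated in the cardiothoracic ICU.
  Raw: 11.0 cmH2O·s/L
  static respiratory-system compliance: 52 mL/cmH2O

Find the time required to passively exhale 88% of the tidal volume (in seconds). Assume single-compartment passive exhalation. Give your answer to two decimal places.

τ = R × C = 11.0 × 52 mL/cmH2O = 11.0 × 0.052 L/cmH2O = 0.572 s.
Exhaled fraction f = 1 − e^(−t/τ) → t = −τ·ln(1 − f) = −0.572·ln(0.12) = 1.213 s.

1.21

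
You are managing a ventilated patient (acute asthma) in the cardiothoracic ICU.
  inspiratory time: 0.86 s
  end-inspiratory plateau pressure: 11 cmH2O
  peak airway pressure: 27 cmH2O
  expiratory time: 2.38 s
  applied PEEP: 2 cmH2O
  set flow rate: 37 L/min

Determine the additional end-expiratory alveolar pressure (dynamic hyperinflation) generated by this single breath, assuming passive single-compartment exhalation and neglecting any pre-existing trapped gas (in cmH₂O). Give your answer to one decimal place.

Flow: 37 L/min ÷ 60 = 0.6167 L/s.
Vt = flow × Ti = 0.6167 L/s × 0.86 s × 1000 mL/L = 530.36 mL.
R = (PIP − Pplat)/V̇ = (27 − 11) / 0.6167 = 16.0/0.6167 = 25.945 cmH2O·s/L.
C = Vt/(Pplat − PEEP) = 530.36 / (11 − 2) = 530.36/9.0 = 58.929 mL/cmH2O.
τ = R × C = 25.945 × 0.05893 L/cmH2O = 1.529 s.
Fraction remaining = e^(−Te/τ) = e^(−2.38/1.529) = 0.2109; trapped volume = 530.36 × 0.2109 = 111.85 mL.
Additional alveolar pressure from trapping ≈ V_trapped / C = 111.85 / 58.929 = 1.898 cmH2O.

1.9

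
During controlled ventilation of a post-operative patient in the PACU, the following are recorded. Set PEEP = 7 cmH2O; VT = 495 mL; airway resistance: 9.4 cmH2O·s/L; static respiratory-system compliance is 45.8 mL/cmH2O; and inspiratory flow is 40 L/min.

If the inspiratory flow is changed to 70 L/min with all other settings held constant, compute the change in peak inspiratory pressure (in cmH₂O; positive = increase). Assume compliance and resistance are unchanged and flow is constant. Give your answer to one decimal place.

Flow: 40 L/min ÷ 60 = 0.6667 L/s.
New flow: 70 L/min ÷ 60 = 1.1667 L/s.
PIP = Vt/C + R·V̇ + PEEP (constant-flow equation of motion).
Only the resistive term changes: ΔPIP = R × ΔV̇ = 9.4 × (1.1667 − 0.6667) = 9.4 × 0.5 = 4.7 cmH2O.

4.7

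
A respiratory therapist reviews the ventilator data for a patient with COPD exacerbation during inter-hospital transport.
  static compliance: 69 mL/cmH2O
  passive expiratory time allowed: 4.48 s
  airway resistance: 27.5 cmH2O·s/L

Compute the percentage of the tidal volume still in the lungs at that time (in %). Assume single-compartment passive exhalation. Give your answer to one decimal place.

9.4

τ = R × C = 27.5 × 69 mL/cmH2O = 27.5 × 0.069 L/cmH2O = 1.898 s.
Passive exhalation: V(t)/V₀ = e^(−t/τ) = e^(−4.48/1.898) = 0.09438.
Fraction remaining = 0.09438 → 9.438%.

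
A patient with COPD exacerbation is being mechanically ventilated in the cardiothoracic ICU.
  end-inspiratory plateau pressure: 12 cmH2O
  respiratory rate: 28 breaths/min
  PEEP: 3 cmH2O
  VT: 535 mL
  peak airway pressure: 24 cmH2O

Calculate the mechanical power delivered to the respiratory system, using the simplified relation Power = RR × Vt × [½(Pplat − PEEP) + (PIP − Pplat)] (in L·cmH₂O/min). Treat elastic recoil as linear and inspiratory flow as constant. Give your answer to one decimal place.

247.2

Per-breath work = Vt × [½(Pplat−PEEP) + (PIP−Pplat)] = 0.535 × [0.5×9.0 + 12.0] = 0.535 × 16.5 = 8.828 L·cmH2O.
Power = 28 × 8.828 = 247.18 L·cmH2O/min.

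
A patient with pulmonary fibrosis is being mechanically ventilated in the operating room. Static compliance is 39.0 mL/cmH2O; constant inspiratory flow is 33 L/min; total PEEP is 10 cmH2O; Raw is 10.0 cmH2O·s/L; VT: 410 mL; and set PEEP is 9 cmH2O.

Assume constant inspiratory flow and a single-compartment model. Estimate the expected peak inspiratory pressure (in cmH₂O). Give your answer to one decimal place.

Flow: 33 L/min ÷ 60 = 0.55 L/s.
Total PEEP = 10 cmH2O (set 9 + intrinsic 1); this is the baseline alveolar pressure.
Equation of motion (constant flow): PIP = Vt/C + R·V̇ + PEEP.
PIP = 410/39.0 + 10.0×0.55 + 10 = 10.513 + 5.5 + 10 = 26.013 cmH2O.

26.0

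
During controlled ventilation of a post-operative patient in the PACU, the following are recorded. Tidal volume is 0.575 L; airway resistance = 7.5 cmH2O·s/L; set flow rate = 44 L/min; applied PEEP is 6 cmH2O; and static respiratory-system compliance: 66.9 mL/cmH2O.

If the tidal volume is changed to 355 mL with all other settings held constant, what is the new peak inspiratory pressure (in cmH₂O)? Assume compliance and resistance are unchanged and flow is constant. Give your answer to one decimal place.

Flow: 44 L/min ÷ 60 = 0.7333 L/s.
PIP = Vt/C + R·V̇ + PEEP (constant-flow equation of motion).
Only the elastic term changes: ΔPIP = ΔVt / C = (355 − 575) / 66.9 = -3.288 cmH2O.
Original PIP = 575/66.9 + 7.5×0.7333 + 6 = 20.095 cmH2O; new PIP = 20.095 + (-3.288) = 16.807 cmH2O.

16.8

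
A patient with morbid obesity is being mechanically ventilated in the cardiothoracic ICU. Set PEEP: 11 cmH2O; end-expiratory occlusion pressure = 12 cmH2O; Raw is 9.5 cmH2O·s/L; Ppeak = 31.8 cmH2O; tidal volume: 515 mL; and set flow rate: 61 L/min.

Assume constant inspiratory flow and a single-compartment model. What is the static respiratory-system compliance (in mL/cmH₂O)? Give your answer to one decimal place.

50.8

Flow: 61 L/min ÷ 60 = 1.0167 L/s.
Total PEEP = 12 cmH2O (set 11 + intrinsic 1); this is the baseline alveolar pressure.
Equation of motion (constant flow): PIP = Vt/C + R·V̇ + PEEP.
Vt/C = PIP − R·V̇ − PEEP = 31.8 − 9.5×1.0167 − 12 = 31.8 − 9.659 − 12 = 10.141 cmH2O.
C = Vt / 10.141 = 515 / 10.141 = 50.784 mL/cmH2O.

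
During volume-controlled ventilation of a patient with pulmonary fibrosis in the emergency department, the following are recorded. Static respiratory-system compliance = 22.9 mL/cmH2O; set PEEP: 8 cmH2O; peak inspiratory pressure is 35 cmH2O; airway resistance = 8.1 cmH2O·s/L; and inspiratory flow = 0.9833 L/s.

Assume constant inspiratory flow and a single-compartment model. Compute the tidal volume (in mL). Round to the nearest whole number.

436

Equation of motion (constant flow): PIP = Vt/C + R·V̇ + PEEP.
Vt/C = PIP − R·V̇ − PEEP = 35 − 7.965 − 8 = 19.035 cmH2O.
Vt = C × 19.035 = 22.9 × 19.035 = 435.9 mL.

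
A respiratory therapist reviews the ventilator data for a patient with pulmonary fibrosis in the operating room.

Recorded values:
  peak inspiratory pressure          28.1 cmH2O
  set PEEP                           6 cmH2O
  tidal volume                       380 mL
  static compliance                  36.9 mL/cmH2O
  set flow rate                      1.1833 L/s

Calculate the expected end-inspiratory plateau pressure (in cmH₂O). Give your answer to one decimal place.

Pplat = PEEP + Vt / Cstat = 6 + 380 / 36.9 = 6 + 10.298 = 16.298 cmH2O.

16.3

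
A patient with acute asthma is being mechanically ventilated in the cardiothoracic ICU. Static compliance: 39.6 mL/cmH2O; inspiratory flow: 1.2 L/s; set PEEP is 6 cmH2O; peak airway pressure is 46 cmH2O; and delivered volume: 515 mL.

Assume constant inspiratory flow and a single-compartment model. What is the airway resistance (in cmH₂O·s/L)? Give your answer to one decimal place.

Equation of motion (constant flow): PIP = Vt/C + R·V̇ + PEEP.
R·V̇ = PIP − Vt/C − PEEP = 46 − 515/39.6 − 6 = 46 − 13.005 − 6 = 26.995 cmH2O.
R = 26.995 / 1.2 = 22.496 cmH2O·s/L.

22.5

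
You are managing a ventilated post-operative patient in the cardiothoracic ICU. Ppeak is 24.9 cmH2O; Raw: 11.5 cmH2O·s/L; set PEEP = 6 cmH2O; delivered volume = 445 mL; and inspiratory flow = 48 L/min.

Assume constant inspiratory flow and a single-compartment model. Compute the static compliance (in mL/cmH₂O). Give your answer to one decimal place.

Flow: 48 L/min ÷ 60 = 0.8 L/s.
Equation of motion (constant flow): PIP = Vt/C + R·V̇ + PEEP.
Vt/C = PIP − R·V̇ − PEEP = 24.9 − 11.5×0.8 − 6 = 24.9 − 9.2 − 6 = 9.7 cmH2O.
C = Vt / 9.7 = 445 / 9.7 = 45.876 mL/cmH2O.

45.9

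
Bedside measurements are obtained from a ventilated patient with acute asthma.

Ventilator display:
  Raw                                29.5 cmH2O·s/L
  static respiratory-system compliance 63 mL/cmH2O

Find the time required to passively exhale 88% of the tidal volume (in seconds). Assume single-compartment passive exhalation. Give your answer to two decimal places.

τ = R × C = 29.5 × 63 mL/cmH2O = 29.5 × 0.063 L/cmH2O = 1.859 s.
Exhaled fraction f = 1 − e^(−t/τ) → t = −τ·ln(1 − f) = −1.859·ln(0.12) = 3.942 s.

3.94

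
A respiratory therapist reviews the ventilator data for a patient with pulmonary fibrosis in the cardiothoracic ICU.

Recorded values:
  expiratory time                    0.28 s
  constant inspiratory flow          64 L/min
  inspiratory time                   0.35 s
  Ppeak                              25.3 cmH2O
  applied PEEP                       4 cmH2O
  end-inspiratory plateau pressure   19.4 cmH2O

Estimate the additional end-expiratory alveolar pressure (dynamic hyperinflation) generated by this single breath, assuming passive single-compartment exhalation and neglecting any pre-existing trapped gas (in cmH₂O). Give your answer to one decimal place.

1.9

Flow: 64 L/min ÷ 60 = 1.0667 L/s.
Vt = flow × Ti = 1.0667 L/s × 0.35 s × 1000 mL/L = 373.35 mL.
R = (PIP − Pplat)/V̇ = (25.3 − 19.4) / 1.0667 = 5.9/1.0667 = 5.531 cmH2O·s/L.
C = Vt/(Pplat − PEEP) = 373.35 / (19.4 − 4) = 373.35/15.4 = 24.244 mL/cmH2O.
τ = R × C = 5.531 × 0.02424 L/cmH2O = 0.1341 s.
Fraction remaining = e^(−Te/τ) = e^(−0.28/0.1341) = 0.1239; trapped volume = 373.35 × 0.1239 = 46.258 mL.
Additional alveolar pressure from trapping ≈ V_trapped / C = 46.258 / 24.244 = 1.908 cmH2O.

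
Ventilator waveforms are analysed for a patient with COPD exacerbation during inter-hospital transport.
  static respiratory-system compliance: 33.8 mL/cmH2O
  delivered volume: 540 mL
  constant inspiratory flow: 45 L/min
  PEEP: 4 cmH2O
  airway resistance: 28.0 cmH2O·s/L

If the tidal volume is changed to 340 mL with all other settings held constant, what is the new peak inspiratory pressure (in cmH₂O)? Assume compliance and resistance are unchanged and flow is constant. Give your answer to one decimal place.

35.1

Flow: 45 L/min ÷ 60 = 0.75 L/s.
PIP = Vt/C + R·V̇ + PEEP (constant-flow equation of motion).
Only the elastic term changes: ΔPIP = ΔVt / C = (340 − 540) / 33.8 = -5.917 cmH2O.
Original PIP = 540/33.8 + 28.0×0.75 + 4 = 40.976 cmH2O; new PIP = 40.976 + (-5.917) = 35.059 cmH2O.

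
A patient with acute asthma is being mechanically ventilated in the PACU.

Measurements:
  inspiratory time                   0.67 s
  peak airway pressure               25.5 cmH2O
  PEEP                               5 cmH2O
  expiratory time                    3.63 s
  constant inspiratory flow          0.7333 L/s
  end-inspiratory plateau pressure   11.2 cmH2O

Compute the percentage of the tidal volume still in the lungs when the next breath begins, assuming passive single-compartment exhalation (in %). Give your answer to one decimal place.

9.5

Vt = flow × Ti = 0.7333 L/s × 0.67 s × 1000 mL/L = 491.31 mL.
R = (PIP − Pplat)/V̇ = (25.5 − 11.2) / 0.7333 = 14.3/0.7333 = 19.501 cmH2O·s/L.
C = Vt/(Pplat − PEEP) = 491.31 / (11.2 − 5) = 491.31/6.2 = 79.244 mL/cmH2O.
τ = R × C = 19.501 × 0.07924 L/cmH2O = 1.545 s.
Fraction remaining at end-expiration = e^(−Te/τ) = e^(−3.63/1.545) = 0.09542 → 9.542%.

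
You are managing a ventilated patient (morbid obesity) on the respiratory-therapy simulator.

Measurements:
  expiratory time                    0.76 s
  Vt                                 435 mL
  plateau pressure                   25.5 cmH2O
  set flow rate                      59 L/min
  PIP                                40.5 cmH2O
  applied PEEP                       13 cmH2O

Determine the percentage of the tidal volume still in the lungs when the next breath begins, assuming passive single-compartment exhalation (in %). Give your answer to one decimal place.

23.9

Flow: 59 L/min ÷ 60 = 0.9833 L/s.
R = (PIP − Pplat)/V̇ = (40.5 − 25.5) / 0.9833 = 15.0/0.9833 = 15.255 cmH2O·s/L.
C = Vt/(Pplat − PEEP) = 435.0 / (25.5 − 13) = 435.0/12.5 = 34.8 mL/cmH2O.
τ = R × C = 15.255 × 0.0348 L/cmH2O = 0.5309 s.
Fraction remaining at end-expiration = e^(−Te/τ) = e^(−0.76/0.5309) = 0.2389 → 23.89%.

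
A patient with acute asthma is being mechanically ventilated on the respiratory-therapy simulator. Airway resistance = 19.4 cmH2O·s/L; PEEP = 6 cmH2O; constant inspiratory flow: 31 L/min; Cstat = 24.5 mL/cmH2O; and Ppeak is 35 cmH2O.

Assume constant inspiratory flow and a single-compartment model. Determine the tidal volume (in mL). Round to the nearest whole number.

465

Flow: 31 L/min ÷ 60 = 0.5167 L/s.
Equation of motion (constant flow): PIP = Vt/C + R·V̇ + PEEP.
Vt/C = PIP − R·V̇ − PEEP = 35 − 10.024 − 6 = 18.976 cmH2O.
Vt = C × 18.976 = 24.5 × 18.976 = 464.91 mL.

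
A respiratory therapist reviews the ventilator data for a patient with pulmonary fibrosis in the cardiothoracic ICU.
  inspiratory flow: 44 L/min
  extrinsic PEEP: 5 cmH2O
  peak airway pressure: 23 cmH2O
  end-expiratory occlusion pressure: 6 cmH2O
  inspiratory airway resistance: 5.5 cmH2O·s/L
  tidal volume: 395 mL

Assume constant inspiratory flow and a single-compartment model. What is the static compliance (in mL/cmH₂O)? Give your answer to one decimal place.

30.5

Flow: 44 L/min ÷ 60 = 0.7333 L/s.
Total PEEP = 6 cmH2O (set 5 + intrinsic 1); this is the baseline alveolar pressure.
Equation of motion (constant flow): PIP = Vt/C + R·V̇ + PEEP.
Vt/C = PIP − R·V̇ − PEEP = 23 − 5.5×0.7333 − 6 = 23 − 4.033 − 6 = 12.967 cmH2O.
C = Vt / 12.967 = 395 / 12.967 = 30.462 mL/cmH2O.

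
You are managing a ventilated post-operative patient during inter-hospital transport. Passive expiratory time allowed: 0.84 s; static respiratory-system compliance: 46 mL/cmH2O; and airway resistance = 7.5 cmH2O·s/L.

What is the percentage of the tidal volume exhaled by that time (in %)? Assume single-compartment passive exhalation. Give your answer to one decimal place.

91.2

τ = R × C = 7.5 × 46 mL/cmH2O = 7.5 × 0.046 L/cmH2O = 0.345 s.
Passive exhalation: V(t)/V₀ = e^(−t/τ) = e^(−0.84/0.345) = 0.08762.
Fraction exhaled = 1 − 0.08762 = 0.9124 → 91.24%.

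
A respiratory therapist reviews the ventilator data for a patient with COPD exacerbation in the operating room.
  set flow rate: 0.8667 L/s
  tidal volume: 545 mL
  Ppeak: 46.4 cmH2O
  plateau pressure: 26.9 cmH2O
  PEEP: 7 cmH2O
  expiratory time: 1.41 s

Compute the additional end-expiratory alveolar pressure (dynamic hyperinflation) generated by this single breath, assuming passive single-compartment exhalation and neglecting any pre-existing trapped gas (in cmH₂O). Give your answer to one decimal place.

R = (PIP − Pplat)/V̇ = (46.4 − 26.9) / 0.8667 = 19.5/0.8667 = 22.499 cmH2O·s/L.
C = Vt/(Pplat − PEEP) = 545.0 / (26.9 − 7) = 545.0/19.9 = 27.387 mL/cmH2O.
τ = R × C = 22.499 × 0.02739 L/cmH2O = 0.6162 s.
Fraction remaining = e^(−Te/τ) = e^(−1.41/0.6162) = 0.1014; trapped volume = 545.0 × 0.1014 = 55.263 mL.
Additional alveolar pressure from trapping ≈ V_trapped / C = 55.263 / 27.387 = 2.018 cmH2O.

2.0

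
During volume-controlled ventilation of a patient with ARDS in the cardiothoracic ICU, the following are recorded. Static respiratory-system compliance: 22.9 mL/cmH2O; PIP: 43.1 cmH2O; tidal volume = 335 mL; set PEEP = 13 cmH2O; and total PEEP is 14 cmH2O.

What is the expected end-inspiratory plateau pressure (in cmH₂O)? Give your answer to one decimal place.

End-expiratory occlusion gives total PEEP = 14 cmH2O (intrinsic PEEP = 14 − 13 = 1). Use total PEEP for the elastic gradient.
Pplat = PEEPtotal + Vt / Cstat = 14 + 335 / 22.9 = 14 + 14.629 = 28.629 cmH2O.

28.6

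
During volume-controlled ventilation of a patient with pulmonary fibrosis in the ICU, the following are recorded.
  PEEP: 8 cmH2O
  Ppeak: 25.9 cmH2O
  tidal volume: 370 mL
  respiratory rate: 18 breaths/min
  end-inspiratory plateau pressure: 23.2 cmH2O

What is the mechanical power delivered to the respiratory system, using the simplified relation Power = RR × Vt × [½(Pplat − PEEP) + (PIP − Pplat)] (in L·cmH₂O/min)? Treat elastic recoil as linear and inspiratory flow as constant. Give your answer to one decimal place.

Per-breath work = Vt × [½(Pplat−PEEP) + (PIP−Pplat)] = 0.370 × [0.5×15.2 + 2.7] = 0.370 × 10.3 = 3.811 L·cmH2O.
Power = 18 × 3.811 = 68.598 L·cmH2O/min.

68.6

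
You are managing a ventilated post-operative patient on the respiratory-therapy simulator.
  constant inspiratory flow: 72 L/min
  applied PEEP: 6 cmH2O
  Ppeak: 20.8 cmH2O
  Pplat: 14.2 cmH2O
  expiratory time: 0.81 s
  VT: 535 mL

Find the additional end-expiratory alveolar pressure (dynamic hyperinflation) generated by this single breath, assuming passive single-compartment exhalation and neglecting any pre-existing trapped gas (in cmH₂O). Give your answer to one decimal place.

0.9

Flow: 72 L/min ÷ 60 = 1.2 L/s.
R = (PIP − Pplat)/V̇ = (20.8 − 14.2) / 1.2 = 6.6/1.2 = 5.5 cmH2O·s/L.
C = Vt/(Pplat − PEEP) = 535.0 / (14.2 − 6) = 535.0/8.2 = 65.244 mL/cmH2O.
τ = R × C = 5.5 × 0.06524 L/cmH2O = 0.3588 s.
Fraction remaining = e^(−Te/τ) = e^(−0.81/0.3588) = 0.1046; trapped volume = 535.0 × 0.1046 = 55.961 mL.
Additional alveolar pressure from trapping ≈ V_trapped / C = 55.961 / 65.244 = 0.8577 cmH2O.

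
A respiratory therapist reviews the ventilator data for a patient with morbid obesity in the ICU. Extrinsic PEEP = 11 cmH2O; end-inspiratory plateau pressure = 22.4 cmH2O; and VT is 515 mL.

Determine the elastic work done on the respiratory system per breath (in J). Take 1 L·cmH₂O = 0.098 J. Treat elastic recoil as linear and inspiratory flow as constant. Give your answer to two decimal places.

Elastic work ≈ ½ × (Pplat − PEEP) × Vt = 0.5 × (22.4 − 11) × 0.515 L = 0.5 × 11.4 × 0.515 = 2.936 L·cmH2O.
× 0.098 J/(L·cmH2O) → 0.2877 J.

0.29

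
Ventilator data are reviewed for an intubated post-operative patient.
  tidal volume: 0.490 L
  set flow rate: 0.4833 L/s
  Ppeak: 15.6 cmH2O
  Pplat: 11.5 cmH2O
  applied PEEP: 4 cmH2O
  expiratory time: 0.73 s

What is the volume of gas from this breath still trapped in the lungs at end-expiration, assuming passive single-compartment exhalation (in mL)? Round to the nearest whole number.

131

R = (PIP − Pplat)/V̇ = (15.6 − 11.5) / 0.4833 = 4.1/0.4833 = 8.483 cmH2O·s/L.
C = Vt/(Pplat − PEEP) = 490.0 / (11.5 − 4) = 490.0/7.5 = 65.333 mL/cmH2O.
τ = R × C = 8.483 × 0.06533 L/cmH2O = 0.5542 s.
Fraction remaining = e^(−Te/τ) = e^(−0.73/0.5542) = 0.2679.
Trapped volume = 490.0 × 0.2679 = 131.27 mL.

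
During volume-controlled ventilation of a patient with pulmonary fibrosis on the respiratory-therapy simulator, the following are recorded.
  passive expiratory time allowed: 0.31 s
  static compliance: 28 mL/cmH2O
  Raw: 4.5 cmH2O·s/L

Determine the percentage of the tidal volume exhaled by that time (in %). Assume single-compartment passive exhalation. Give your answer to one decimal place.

91.5

τ = R × C = 4.5 × 28 mL/cmH2O = 4.5 × 0.028 L/cmH2O = 0.126 s.
Passive exhalation: V(t)/V₀ = e^(−t/τ) = e^(−0.31/0.126) = 0.08541.
Fraction exhaled = 1 − 0.08541 = 0.9146 → 91.46%.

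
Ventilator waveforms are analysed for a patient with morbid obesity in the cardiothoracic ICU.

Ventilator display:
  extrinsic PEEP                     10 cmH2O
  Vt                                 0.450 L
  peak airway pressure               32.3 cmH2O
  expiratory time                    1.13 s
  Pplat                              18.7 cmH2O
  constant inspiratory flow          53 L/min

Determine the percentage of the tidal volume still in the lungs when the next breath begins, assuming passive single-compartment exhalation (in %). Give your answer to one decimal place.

Flow: 53 L/min ÷ 60 = 0.8833 L/s.
R = (PIP − Pplat)/V̇ = (32.3 − 18.7) / 0.8833 = 13.6/0.8833 = 15.397 cmH2O·s/L.
C = Vt/(Pplat − PEEP) = 450.0 / (18.7 − 10) = 450.0/8.7 = 51.724 mL/cmH2O.
τ = R × C = 15.397 × 0.05172 L/cmH2O = 0.7963 s.
Fraction remaining at end-expiration = e^(−Te/τ) = e^(−1.13/0.7963) = 0.2419 → 24.19%.

24.2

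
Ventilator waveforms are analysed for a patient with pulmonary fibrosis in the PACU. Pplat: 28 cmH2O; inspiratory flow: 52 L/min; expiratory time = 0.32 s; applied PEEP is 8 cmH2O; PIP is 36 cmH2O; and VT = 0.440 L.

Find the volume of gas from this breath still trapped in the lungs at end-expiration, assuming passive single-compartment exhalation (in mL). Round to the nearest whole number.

Flow: 52 L/min ÷ 60 = 0.8667 L/s.
R = (PIP − Pplat)/V̇ = (36 − 28) / 0.8667 = 8.0/0.8667 = 9.23 cmH2O·s/L.
C = Vt/(Pplat − PEEP) = 440.0 / (28 − 8) = 440.0/20.0 = 22.0 mL/cmH2O.
τ = R × C = 9.23 × 0.022 L/cmH2O = 0.2031 s.
Fraction remaining = e^(−Te/τ) = e^(−0.32/0.2031) = 0.2069.
Trapped volume = 440.0 × 0.2069 = 91.036 mL.

91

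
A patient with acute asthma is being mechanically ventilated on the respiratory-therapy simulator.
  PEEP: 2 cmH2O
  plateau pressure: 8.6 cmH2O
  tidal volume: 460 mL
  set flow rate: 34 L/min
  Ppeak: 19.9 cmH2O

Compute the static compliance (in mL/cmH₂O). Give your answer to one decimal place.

69.7

Cstat = Vt / (Pplat − PEEP) = 460 / (8.6 − 2) = 460 / 6.6 = 69.697 mL/cmH2O.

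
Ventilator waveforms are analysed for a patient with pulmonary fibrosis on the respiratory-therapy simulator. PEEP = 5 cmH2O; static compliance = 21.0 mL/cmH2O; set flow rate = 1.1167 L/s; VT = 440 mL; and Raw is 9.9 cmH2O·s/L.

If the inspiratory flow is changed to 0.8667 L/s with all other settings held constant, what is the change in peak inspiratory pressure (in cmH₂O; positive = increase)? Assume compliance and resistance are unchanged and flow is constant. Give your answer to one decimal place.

-2.5

PIP = Vt/C + R·V̇ + PEEP (constant-flow equation of motion).
Only the resistive term changes: ΔPIP = R × ΔV̇ = 9.9 × (0.8667 − 1.1167) = 9.9 × -0.25 = -2.475 cmH2O.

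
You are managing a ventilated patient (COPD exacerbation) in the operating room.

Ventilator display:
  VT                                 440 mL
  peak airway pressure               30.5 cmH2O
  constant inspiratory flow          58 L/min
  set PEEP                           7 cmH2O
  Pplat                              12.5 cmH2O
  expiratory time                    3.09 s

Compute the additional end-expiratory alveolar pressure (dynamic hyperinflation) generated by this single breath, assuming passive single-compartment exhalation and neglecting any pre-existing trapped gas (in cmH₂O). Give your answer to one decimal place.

0.7

Flow: 58 L/min ÷ 60 = 0.9667 L/s.
R = (PIP − Pplat)/V̇ = (30.5 − 12.5) / 0.9667 = 18.0/0.9667 = 18.62 cmH2O·s/L.
C = Vt/(Pplat − PEEP) = 440.0 / (12.5 − 7) = 440.0/5.5 = 80.0 mL/cmH2O.
τ = R × C = 18.62 × 0.08 L/cmH2O = 1.49 s.
Fraction remaining = e^(−Te/τ) = e^(−3.09/1.49) = 0.1257; trapped volume = 440.0 × 0.1257 = 55.308 mL.
Additional alveolar pressure from trapping ≈ V_trapped / C = 55.308 / 80.0 = 0.6914 cmH2O.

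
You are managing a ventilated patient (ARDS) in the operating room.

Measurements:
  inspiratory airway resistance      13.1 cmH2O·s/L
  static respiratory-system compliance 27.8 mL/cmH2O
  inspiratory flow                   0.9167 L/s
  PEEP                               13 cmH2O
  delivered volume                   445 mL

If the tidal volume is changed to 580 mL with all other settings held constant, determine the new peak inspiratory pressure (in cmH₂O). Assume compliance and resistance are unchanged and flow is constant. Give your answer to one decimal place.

PIP = Vt/C + R·V̇ + PEEP (constant-flow equation of motion).
Only the elastic term changes: ΔPIP = ΔVt / C = (580 − 445) / 27.8 = 4.856 cmH2O.
Original PIP = 445/27.8 + 13.1×0.9167 + 13 = 41.016 cmH2O; new PIP = 41.016 + (4.856) = 45.872 cmH2O.

45.9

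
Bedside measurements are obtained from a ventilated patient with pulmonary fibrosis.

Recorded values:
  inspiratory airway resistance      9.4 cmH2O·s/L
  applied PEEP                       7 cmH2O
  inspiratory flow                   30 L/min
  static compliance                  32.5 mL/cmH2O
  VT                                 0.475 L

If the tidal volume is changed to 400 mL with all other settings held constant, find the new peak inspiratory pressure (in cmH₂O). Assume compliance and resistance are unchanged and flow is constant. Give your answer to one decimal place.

Flow: 30 L/min ÷ 60 = 0.5 L/s.
PIP = Vt/C + R·V̇ + PEEP (constant-flow equation of motion).
Only the elastic term changes: ΔPIP = ΔVt / C = (400 − 475) / 32.5 = -2.308 cmH2O.
Original PIP = 475/32.5 + 9.4×0.5 + 7 = 26.315 cmH2O; new PIP = 26.315 + (-2.308) = 24.007 cmH2O.

24.0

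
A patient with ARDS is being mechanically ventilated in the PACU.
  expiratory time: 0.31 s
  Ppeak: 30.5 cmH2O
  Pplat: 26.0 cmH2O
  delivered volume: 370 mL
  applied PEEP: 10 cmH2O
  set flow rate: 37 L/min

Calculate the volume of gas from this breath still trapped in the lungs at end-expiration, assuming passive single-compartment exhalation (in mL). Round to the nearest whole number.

59

Flow: 37 L/min ÷ 60 = 0.6167 L/s.
R = (PIP − Pplat)/V̇ = (30.5 − 26.0) / 0.6167 = 4.5/0.6167 = 7.297 cmH2O·s/L.
C = Vt/(Pplat − PEEP) = 370.0 / (26.0 − 10) = 370.0/16.0 = 23.125 mL/cmH2O.
τ = R × C = 7.297 × 0.02313 L/cmH2O = 0.1688 s.
Fraction remaining = e^(−Te/τ) = e^(−0.31/0.1688) = 0.1594.
Trapped volume = 370.0 × 0.1594 = 58.978 mL.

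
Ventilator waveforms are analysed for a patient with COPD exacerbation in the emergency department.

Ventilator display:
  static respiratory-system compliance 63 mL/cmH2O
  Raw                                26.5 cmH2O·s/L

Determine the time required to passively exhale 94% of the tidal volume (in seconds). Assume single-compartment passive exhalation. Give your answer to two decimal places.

τ = R × C = 26.5 × 63 mL/cmH2O = 26.5 × 0.063 L/cmH2O = 1.67 s.
Exhaled fraction f = 1 − e^(−t/τ) → t = −τ·ln(1 − f) = −1.67·ln(0.06) = 4.698 s.

4.70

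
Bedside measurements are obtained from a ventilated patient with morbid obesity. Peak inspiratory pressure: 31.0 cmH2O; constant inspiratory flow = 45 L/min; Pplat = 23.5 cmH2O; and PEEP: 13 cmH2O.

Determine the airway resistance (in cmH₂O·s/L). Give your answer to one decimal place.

Flow: 45 L/min ÷ 60 = 0.75 L/s.
Raw = (PIP − Pplat) / flow = (31.0 − 23.5) / 0.75 = 7.5 / 0.75 = 10.0 cmH2O·s/L.

10.0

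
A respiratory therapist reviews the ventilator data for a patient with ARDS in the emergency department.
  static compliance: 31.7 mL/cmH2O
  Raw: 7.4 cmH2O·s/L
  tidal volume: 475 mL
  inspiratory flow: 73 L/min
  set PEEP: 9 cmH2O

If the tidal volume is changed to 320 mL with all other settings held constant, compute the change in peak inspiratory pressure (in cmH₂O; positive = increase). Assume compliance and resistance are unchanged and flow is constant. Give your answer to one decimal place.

PIP = Vt/C + R·V̇ + PEEP (constant-flow equation of motion).
Only the elastic term changes: ΔPIP = ΔVt / C = (320 − 475) / 31.7 = -4.89 cmH2O.

-4.9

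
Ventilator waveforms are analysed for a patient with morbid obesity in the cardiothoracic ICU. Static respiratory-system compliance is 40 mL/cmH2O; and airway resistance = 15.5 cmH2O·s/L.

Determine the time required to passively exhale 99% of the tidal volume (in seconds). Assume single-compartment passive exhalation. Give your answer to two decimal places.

τ = R × C = 15.5 × 40 mL/cmH2O = 15.5 × 0.040 L/cmH2O = 0.62 s.
Exhaled fraction f = 1 − e^(−t/τ) → t = −τ·ln(1 − f) = −0.62·ln(0.01) = 2.855 s.

2.86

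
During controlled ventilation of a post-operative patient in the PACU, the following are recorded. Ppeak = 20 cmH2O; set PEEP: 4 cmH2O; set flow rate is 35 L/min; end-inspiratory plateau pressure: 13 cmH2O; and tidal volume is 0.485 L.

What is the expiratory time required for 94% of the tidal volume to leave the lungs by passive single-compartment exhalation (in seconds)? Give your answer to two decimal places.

Flow: 35 L/min ÷ 60 = 0.5833 L/s.
R = (PIP − Pplat)/V̇ = (20 − 13) / 0.5833 = 7.0/0.5833 = 12.001 cmH2O·s/L.
C = Vt/(Pplat − PEEP) = 485.0 / (13 − 4) = 485.0/9.0 = 53.889 mL/cmH2O.
τ = R × C = 12.001 × 0.05389 L/cmH2O = 0.6467 s.
t = −τ·ln(1 − 0.94) = −0.6467·ln(0.06) = 1.819 s.

1.82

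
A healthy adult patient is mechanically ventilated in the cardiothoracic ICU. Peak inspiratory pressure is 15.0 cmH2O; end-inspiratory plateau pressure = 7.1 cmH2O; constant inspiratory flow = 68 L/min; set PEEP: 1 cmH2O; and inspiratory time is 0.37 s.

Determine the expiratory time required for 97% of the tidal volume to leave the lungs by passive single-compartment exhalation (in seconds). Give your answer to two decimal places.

Flow: 68 L/min ÷ 60 = 1.1333 L/s.
Vt = flow × Ti = 1.1333 L/s × 0.37 s × 1000 mL/L = 419.32 mL.
R = (PIP − Pplat)/V̇ = (15.0 − 7.1) / 1.1333 = 7.9/1.1333 = 6.971 cmH2O·s/L.
C = Vt/(Pplat − PEEP) = 419.32 / (7.1 − 1) = 419.32/6.1 = 68.741 mL/cmH2O.
τ = R × C = 6.971 × 0.06874 L/cmH2O = 0.4792 s.
t = −τ·ln(1 − 0.97) = −0.4792·ln(0.03) = 1.68 s.

1.68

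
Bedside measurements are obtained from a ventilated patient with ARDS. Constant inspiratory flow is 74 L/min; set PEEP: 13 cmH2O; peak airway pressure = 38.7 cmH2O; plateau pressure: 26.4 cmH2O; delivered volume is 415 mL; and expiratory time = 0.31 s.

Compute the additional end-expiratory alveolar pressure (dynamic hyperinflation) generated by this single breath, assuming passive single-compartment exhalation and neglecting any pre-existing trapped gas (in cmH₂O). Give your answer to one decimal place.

4.9

Flow: 74 L/min ÷ 60 = 1.2333 L/s.
R = (PIP − Pplat)/V̇ = (38.7 − 26.4) / 1.2333 = 12.3/1.2333 = 9.973 cmH2O·s/L.
C = Vt/(Pplat − PEEP) = 415.0 / (26.4 − 13) = 415.0/13.4 = 30.97 mL/cmH2O.
τ = R × C = 9.973 × 0.03097 L/cmH2O = 0.3089 s.
Fraction remaining = e^(−Te/τ) = e^(−0.31/0.3089) = 0.3666; trapped volume = 415.0 × 0.3666 = 152.14 mL.
Additional alveolar pressure from trapping ≈ V_trapped / C = 152.14 / 30.97 = 4.912 cmH2O.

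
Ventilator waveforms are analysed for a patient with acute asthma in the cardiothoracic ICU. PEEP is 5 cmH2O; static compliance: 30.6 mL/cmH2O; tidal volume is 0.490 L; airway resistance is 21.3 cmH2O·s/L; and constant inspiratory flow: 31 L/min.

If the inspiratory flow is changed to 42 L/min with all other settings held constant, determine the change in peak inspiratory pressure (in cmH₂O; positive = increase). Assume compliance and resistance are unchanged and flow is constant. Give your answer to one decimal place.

Flow: 31 L/min ÷ 60 = 0.5167 L/s.
New flow: 42 L/min ÷ 60 = 0.7 L/s.
PIP = Vt/C + R·V̇ + PEEP (constant-flow equation of motion).
Only the resistive term changes: ΔPIP = R × ΔV̇ = 21.3 × (0.7 − 0.5167) = 21.3 × 0.1833 = 3.904 cmH2O.

3.9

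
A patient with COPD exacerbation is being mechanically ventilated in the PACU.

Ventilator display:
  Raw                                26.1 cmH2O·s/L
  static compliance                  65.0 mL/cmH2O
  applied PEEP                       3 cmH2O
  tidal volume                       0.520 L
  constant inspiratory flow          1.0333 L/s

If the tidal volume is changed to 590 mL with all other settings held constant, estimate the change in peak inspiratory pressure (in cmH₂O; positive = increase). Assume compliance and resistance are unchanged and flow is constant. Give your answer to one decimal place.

1.1

PIP = Vt/C + R·V̇ + PEEP (constant-flow equation of motion).
Only the elastic term changes: ΔPIP = ΔVt / C = (590 − 520) / 65.0 = 1.077 cmH2O.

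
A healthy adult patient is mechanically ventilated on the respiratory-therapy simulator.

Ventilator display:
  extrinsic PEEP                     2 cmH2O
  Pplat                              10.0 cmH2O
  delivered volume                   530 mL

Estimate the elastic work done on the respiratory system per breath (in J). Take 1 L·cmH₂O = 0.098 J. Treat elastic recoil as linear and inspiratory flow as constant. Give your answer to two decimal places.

0.21

Elastic work ≈ ½ × (Pplat − PEEP) × Vt = 0.5 × (10.0 − 2) × 0.530 L = 0.5 × 8.0 × 0.530 = 2.12 L·cmH2O.
× 0.098 J/(L·cmH2O) → 0.2078 J.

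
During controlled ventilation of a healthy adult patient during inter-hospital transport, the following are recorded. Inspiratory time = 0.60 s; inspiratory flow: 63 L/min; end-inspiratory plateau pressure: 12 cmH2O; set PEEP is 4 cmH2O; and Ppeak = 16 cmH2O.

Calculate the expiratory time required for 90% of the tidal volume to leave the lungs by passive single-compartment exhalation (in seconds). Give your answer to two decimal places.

0.69

Flow: 63 L/min ÷ 60 = 1.05 L/s.
Vt = flow × Ti = 1.05 L/s × 0.60 s × 1000 mL/L = 630.0 mL.
R = (PIP − Pplat)/V̇ = (16 − 12) / 1.05 = 4.0/1.05 = 3.81 cmH2O·s/L.
C = Vt/(Pplat − PEEP) = 630.0 / (12 − 4) = 630.0/8.0 = 78.75 mL/cmH2O.
τ = R × C = 3.81 × 0.07875 L/cmH2O = 0.3 s.
t = −τ·ln(1 − 0.90) = −0.3·ln(0.1) = 0.6908 s.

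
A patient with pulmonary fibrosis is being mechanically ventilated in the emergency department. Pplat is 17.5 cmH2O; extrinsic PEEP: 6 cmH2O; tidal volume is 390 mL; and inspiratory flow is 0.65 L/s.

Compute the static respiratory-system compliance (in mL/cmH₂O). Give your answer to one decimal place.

33.9

Cstat = Vt / (Pplat − PEEP) = 390 / (17.5 − 6) = 390 / 11.5 = 33.913 mL/cmH2O.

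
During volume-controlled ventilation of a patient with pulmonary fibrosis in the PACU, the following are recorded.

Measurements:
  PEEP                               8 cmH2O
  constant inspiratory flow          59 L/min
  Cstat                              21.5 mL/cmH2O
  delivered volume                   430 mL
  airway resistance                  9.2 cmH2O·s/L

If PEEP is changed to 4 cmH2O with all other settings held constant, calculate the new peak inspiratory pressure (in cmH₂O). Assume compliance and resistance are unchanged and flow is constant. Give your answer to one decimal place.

Flow: 59 L/min ÷ 60 = 0.9833 L/s.
PIP = Vt/C + R·V̇ + PEEP (constant-flow equation of motion).
Only the baseline term changes: ΔPIP = ΔPEEP = 4 − 8 = -4.0 cmH2O.
Original PIP = 430/21.5 + 9.2×0.9833 + 8 = 37.046 cmH2O; new PIP = 37.046 + (-4.0) = 33.046 cmH2O.

33.0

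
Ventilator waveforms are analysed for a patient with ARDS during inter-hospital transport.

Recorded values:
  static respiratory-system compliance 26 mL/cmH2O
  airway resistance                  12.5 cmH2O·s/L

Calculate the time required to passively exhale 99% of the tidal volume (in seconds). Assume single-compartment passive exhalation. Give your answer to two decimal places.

1.50

τ = R × C = 12.5 × 26 mL/cmH2O = 12.5 × 0.026 L/cmH2O = 0.325 s.
Exhaled fraction f = 1 − e^(−t/τ) → t = −τ·ln(1 − f) = −0.325·ln(0.01) = 1.497 s.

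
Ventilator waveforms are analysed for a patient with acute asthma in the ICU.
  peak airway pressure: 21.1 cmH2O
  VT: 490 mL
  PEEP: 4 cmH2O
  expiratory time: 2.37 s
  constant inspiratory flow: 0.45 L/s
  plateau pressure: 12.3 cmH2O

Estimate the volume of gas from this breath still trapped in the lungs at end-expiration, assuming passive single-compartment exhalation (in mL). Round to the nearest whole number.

R = (PIP − Pplat)/V̇ = (21.1 − 12.3) / 0.45 = 8.8/0.45 = 19.556 cmH2O·s/L.
C = Vt/(Pplat − PEEP) = 490.0 / (12.3 − 4) = 490.0/8.3 = 59.036 mL/cmH2O.
τ = R × C = 19.556 × 0.05904 L/cmH2O = 1.155 s.
Fraction remaining = e^(−Te/τ) = e^(−2.37/1.155) = 0.1285.
Trapped volume = 490.0 × 0.1285 = 62.965 mL.

63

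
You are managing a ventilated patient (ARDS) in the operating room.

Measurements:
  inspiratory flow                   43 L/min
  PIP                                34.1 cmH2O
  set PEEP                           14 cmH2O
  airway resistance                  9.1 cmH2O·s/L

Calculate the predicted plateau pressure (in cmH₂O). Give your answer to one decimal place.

27.6

Flow: 43 L/min ÷ 60 = 0.7167 L/s.
Pplat = PIP − Raw × flow = 34.1 − 9.1 × 0.7167 = 34.1 − 6.522 = 27.578 cmH2O.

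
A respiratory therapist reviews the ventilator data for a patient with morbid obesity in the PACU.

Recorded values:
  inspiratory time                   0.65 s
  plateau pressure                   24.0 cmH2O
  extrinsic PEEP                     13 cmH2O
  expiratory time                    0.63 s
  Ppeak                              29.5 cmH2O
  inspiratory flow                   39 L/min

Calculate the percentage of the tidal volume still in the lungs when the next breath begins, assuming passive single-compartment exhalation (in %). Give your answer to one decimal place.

Flow: 39 L/min ÷ 60 = 0.65 L/s.
Vt = flow × Ti = 0.65 L/s × 0.65 s × 1000 mL/L = 422.5 mL.
R = (PIP − Pplat)/V̇ = (29.5 − 24.0) / 0.65 = 5.5/0.65 = 8.462 cmH2O·s/L.
C = Vt/(Pplat − PEEP) = 422.5 / (24.0 − 13) = 422.5/11.0 = 38.409 mL/cmH2O.
τ = R × C = 8.462 × 0.03841 L/cmH2O = 0.325 s.
Fraction remaining at end-expiration = e^(−Te/τ) = e^(−0.63/0.325) = 0.1439 → 14.39%.

14.4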